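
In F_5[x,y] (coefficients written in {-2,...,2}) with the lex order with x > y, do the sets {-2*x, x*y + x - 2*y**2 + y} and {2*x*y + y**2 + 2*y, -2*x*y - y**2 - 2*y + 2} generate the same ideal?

Two ideals are equal iff their reduced Gröbner bases coincide (the reduced basis is unique for a fixed ordering).
Buchberger on the first generating set:
f_1 = -2*x, LT = x.
f_2 = x*y + x - 2*y**2 + y, LT = x*y.

S(f_1,f_2): lcm = x*y. S = -x + 2*y**2 - y.
  reduce S modulo (f_1, f_2):
  remainder 2*y**2 - y ≠ 0; add g_3 = 2*y**2 - y to the basis.

The other S-polynomials (S(f_1,g_3), S(f_2,g_3)) all reduce to 0 modulo the current basis, so we have a Gröbner basis.
Inter-reduce: drop elements whose leading term is divisible by another's, tail-reduce, and make monic.
Reduced Gröbner basis: {x, y**2 + 2*y}.

Buchberger on the second generating set:
h_1 = 2*x*y + y**2 + 2*y, LT = x*y.
h_2 = -2*x*y - y**2 - 2*y + 2, LT = x*y.

S(h_1,h_2): lcm = x*y. S = 1.
  reduce S modulo (h_1, h_2):
  remainder 1 ≠ 0; add k_3 = 1 to the basis.

The other S-polynomials (S(h_1,k_3), S(h_2,k_3)) all reduce to 0 modulo the current basis, so we have a Gröbner basis.
Inter-reduce: drop elements whose leading term is divisible by another's, tail-reduce, and make monic.
Reduced Gröbner basis: {1}.

Since the reduced bases disagree, the two ideals are not the same.

No, the ideals differ.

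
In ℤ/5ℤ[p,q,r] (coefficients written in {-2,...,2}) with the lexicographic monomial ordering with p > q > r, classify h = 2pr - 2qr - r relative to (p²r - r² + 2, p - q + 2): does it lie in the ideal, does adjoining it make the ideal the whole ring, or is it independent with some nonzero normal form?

First compute the reduced Gröbner basis of I by Buchberger's algorithm.
f_1 = p²r - r² + 2, LT = p²r.
f_2 = p - q + 2, LT = p.

S(f_1,f_2): lcm = p²r. S = pqr - 2pr - r² + 2.
  leading term pqr: subtract (qr)·f_2 from pqr - 2pr - r² + 2 → -2pr + q²r - 2qr - r² + 2
  leading term pr: subtract (-2r)·f_2 from -2pr + q²r - 2qr - r² + 2 → q²r + qr - r² - r + 2
  leading term q²r: no divisor's leading term divides it; move q²r to the remainder.
  leading term qr: no divisor's leading term divides it; move qr to the remainder.
  leading term r²: no divisor's leading term divides it; move -r² to the remainder.
  leading term r: no divisor's leading term divides it; move -r to the remainder.
  leading term 1: no divisor's leading term divides it; move 2 to the remainder.
  remainder q²r + qr - r² - r + 2 ≠ 0; add k_3 = q²r + qr - r² - r + 2 to the basis.

The other S-polynomials (S(f_1,k_3), S(f_2,k_3)) all reduce to 0 modulo the current basis, so we have a Gröbner basis.
Inter-reduce: drop elements whose leading term is divisible by another's, tail-reduce, and make monic.
Reduced Gröbner basis: {p - q + 2, q²r + qr - r² - r + 2}.
Label its elements g_1 = p - q + 2, g_2 = q²r + qr - r² - r + 2.

Reduce h = 2pr - 2qr - r modulo G:
  leading term pr: subtract (2r)·g_1 from 2pr - 2qr - r → 0
  normal form = 0.
Since the normal form is 0, h ∈ I.

The remainder on division by a Gröbner basis is unique — it is the normal form.

2pr - 2qr - r lies in I (it reduces to 0).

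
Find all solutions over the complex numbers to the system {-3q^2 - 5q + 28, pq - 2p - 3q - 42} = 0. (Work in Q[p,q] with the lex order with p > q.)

Compute a lex Gröbner basis by Buchberger's algorithm.
f_1 = -3q^2 - 5q + 28, LT = q^2.
f_2 = pq - 2p - 3q - 42, LT = pq.

S(f_1,f_2): lcm = pq^2. S = 11/3pq - 28/3p + 3q^2 + 42q.
  leading term pq: subtract (11/3)·f_2 from 11/3pq - 28/3p + 3q^2 + 42q → -2p + 3q^2 + 53q + 154
  leading term p: no divisor's leading term divides it; move -2p to the remainder.
  leading term q^2: subtract (-1)·f_1 from 3q^2 + 53q + 154 → 48q + 182
  leading term q: no divisor's leading term divides it; move 48q to the remainder.
  leading term 1: no divisor's leading term divides it; move 182 to the remainder.
  remainder -2p + 48q + 182 ≠ 0; add h_3 = -2p + 48q + 182 to the basis.

The other S-polynomials (S(f_1,h_3), S(f_2,h_3)) all reduce to 0 modulo the current basis, so we have a Gröbner basis.
Inter-reduce: drop elements whose leading term is divisible by another's, tail-reduce, and make monic.
Reduced Gröbner basis: {p - 24q - 91, q^2 + 5/3q - 28/3}.

From the last basis element, q^2 + 5/3q - 28/3 = 0, so q takes values in {-4, 7/3}. Each choice, substituted upward through the basis, yields the corresponding point(s) of the solution set.
  q = -4: the earlier basis element becomes p + 5 = 0, giving p = -5 — point (-5, -4).
  q = 7/3: the earlier basis element becomes p - 147 = 0, giving p = 147 — point (147, 7/3).

{(-5, -4), (147, 7/3)}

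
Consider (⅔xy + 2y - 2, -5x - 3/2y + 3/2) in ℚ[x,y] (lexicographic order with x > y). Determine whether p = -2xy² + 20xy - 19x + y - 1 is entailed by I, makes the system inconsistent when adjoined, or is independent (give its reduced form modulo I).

-2xy² + 20xy - 19x + y - 1 is independent of I; its normal form modulo I is 67/10y - 67/10.

First compute the reduced Gröbner basis of I by Buchberger's algorithm.
f_1 = ⅔xy + 2y - 2, LT = xy.
f_2 = -5x - 3/2y + 3/2, LT = x.

S(f_1,f_2): lcm = xy. S = -3/10y² + 33/10y - 3.
  leading term y²: no divisor's leading term divides it; move -3/10y² to the remainder.
  leading term y: no divisor's leading term divides it; move 33/10y to the remainder.
  leading term 1: no divisor's leading term divides it; move -3 to the remainder.
  remainder -3/10y² + 33/10y - 3 ≠ 0; add h_3 = -3/10y² + 33/10y - 3 to the basis.

S(f_1,h_3): lcm = xy². S = 11xy - 10x + 3y² - 3y.
  leading term xy: subtract (33/2)·f_1 from 11xy - 10x + 3y² - 3y → -10x + 3y² - 36y + 33
  leading term x: subtract (2)·f_2 from -10x + 3y² - 36y + 33 → 3y² - 33y + 30
  leading term y²: subtract (-10)·h_3 from 3y² - 33y + 30 → 0
  remainder 0.

S(f_2,h_3): leading monomials are coprime, so the S-polynomial reduces to 0 (Buchberger's first criterion).
Every S-polynomial of the final basis reduces to 0, so we have a Gröbner basis.
Inter-reduce: drop elements whose leading term is divisible by another's, tail-reduce, and make monic.
Reduced Gröbner basis: {x + 3/10y - 3/10, y² - 11y + 10}.
Label its elements g_1 = x + 3/10y - 3/10, g_2 = y² - 11y + 10.

Reduce p = -2xy² + 20xy - 19x + y - 1 modulo G:
  leading term xy²: subtract (-2y²)·g_1 from -2xy² + 20xy - 19x + y - 1 → 20xy - 19x + ⅗y³ - ⅗y² + y - 1
  leading term xy: subtract (20y)·g_1 from 20xy - 19x + ⅗y³ - ⅗y² + y - 1 → -19x + ⅗y³ - 33/5y² + 7y - 1
  leading term x: subtract (-19)·g_1 from -19x + ⅗y³ - 33/5y² + 7y - 1 → ⅗y³ - 33/5y² + 127/10y - 67/10
  leading term y³: subtract (⅗y)·g_2 from ⅗y³ - 33/5y² + 127/10y - 67/10 → 67/10y - 67/10
  leading term y: no divisor's leading term divides it; move 67/10y to the remainder.
  leading term 1: no divisor's leading term divides it; move -67/10 to the remainder.
  normal form = 67/10y - 67/10.
The normal form is nonzero, so p ∉ I. Since p minus its normal form lies in I, I + (p) = I + (r) where r = 67/10y - 67/10; decide whether this ideal is the whole ring.
Run Buchberger on G together with r (pairs among the g_i already reduce to 0 since G is a Gröbner basis):
g_1 = x + 3/10y - 3/10, LT = x.
g_2 = y² - 11y + 10, LT = y².
r = 67/10y - 67/10, LT = y.

S(g_1,g_2): leading monomials are coprime, so the S-polynomial reduces to 0 (Buchberger's first criterion).
S(g_1,r): leading monomials are coprime, so the S-polynomial reduces to 0 (Buchberger's first criterion).
S(g_2,r): lcm = y². S = -10y + 10.
  leading term y: subtract (-100/67)·r from -10y + 10 → 0
  remainder 0.

Every S-polynomial of the final basis reduces to 0, so we have a Gröbner basis.
Inter-reduce: drop elements whose leading term is divisible by another's, tail-reduce, and make monic.
Reduced Gröbner basis: {x, y - 1}.
The reduced Gröbner basis of I + (p) is {x, y - 1} ≠ {1}, a proper ideal, so the enlarged system stays consistent: p is independent of I, with normal form 67/10y - 67/10.

Ideal membership is decidable via reduction modulo a Gröbner basis.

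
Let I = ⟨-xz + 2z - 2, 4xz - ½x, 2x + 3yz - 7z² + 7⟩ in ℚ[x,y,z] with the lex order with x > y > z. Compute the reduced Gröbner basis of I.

f_1 = -xz + 2z - 2, LT = xz.
f_2 = 4xz - ½x, LT = xz.
f_3 = 2x + 3yz - 7z² + 7, LT = x.

S(f_1,f_2): lcm = xz. S = ⅛x - 2z + 2.
  leading term x: subtract (1/16)·f_3 from ⅛x - 2z + 2 → -3/16yz + 7/16z² - 2z + 25/16
  leading term yz: no divisor's leading term divides it; move -3/16yz to the remainder.
  leading term z²: no divisor's leading term divides it; move 7/16z² to the remainder.
  leading term z: no divisor's leading term divides it; move -2z to the remainder.
  leading term 1: no divisor's leading term divides it; move 25/16 to the remainder.
  remainder -3/16yz + 7/16z² - 2z + 25/16 ≠ 0; add g_4 = -3/16yz + 7/16z² - 2z + 25/16 to the basis.

S(f_1,f_3): lcm = xz. S = -3/2yz² + 7/2z³ - 11/2z + 2.
  leading term yz²: subtract (8z)·g_4 from -3/2yz² + 7/2z³ - 11/2z + 2 → 16z² - 18z + 2
  leading term z²: no divisor's leading term divides it; move 16z² to the remainder.
  leading term z: no divisor's leading term divides it; move -18z to the remainder.
  leading term 1: no divisor's leading term divides it; move 2 to the remainder.
  remainder 16z² - 18z + 2 ≠ 0; add g_5 = 16z² - 18z + 2 to the basis.

S(f_2,f_3): lcm = xz. S = -⅛x - 3/2yz² + 7/2z³ - 7/2z.
  leading term x: subtract (-1/16)·f_3 from -⅛x - 3/2yz² + 7/2z³ - 7/2z → -3/2yz² + 3/16yz + 7/2z³ - 7/16z² - 7/2z + 7/16
  leading term yz²: subtract (8z)·g_4 from -3/2yz² + 3/16yz + 7/2z³ - 7/16z² - 7/2z + 7/16 → 3/16yz + 249/16z² - 16z + 7/16
  leading term yz: subtract (-1)·g_4 from 3/16yz + 249/16z² - 16z + 7/16 → 16z² - 18z + 2
  leading term z²: subtract (1)·g_5 from 16z² - 18z + 2 → 0
  remainder 0.

S(f_1,g_4): lcm = xyz. S = 7/3xz² - 32/3xz + 25/3x - 2yz + 2y.
  leading term xz²: subtract (-7/3z)·f_1 from 7/3xz² - 32/3xz + 25/3x - 2yz + 2y → -32/3xz + 25/3x - 2yz + 2y + 14/3z² - 14/3z
  leading term xz: subtract (32/3)·f_1 from -32/3xz + 25/3x - 2yz + 2y + 14/3z² - 14/3z → 25/3x - 2yz + 2y + 14/3z² - 26z + 64/3
  leading term x: subtract (25/6)·f_3 from 25/3x - 2yz + 2y + 14/3z² - 26z + 64/3 → -29/2yz + 2y + 203/6z² - 26z - 47/6
  leading term yz: subtract (232/3)·g_4 from -29/2yz + 2y + 203/6z² - 26z - 47/6 → 2y + 386/3z - 386/3
  leading term y: no divisor's leading term divides it; move 2y to the remainder.
  leading term z: no divisor's leading term divides it; move 386/3z to the remainder.
  leading term 1: no divisor's leading term divides it; move -386/3 to the remainder.
  remainder 2y + 386/3z - 386/3 ≠ 0; add g_6 = 2y + 386/3z - 386/3 to the basis.

S(f_2,g_4): lcm = xyz. S = -⅛xy + 7/3xz² - 32/3xz + 25/3x.
  leading term xy: subtract (-1/16y)·f_3 from -⅛xy + 7/3xz² - 32/3xz + 25/3x → 7/3xz² - 32/3xz + 25/3x + 3/16y²z - 7/16yz² + 7/16y
  leading term xz²: subtract (-7/3z)·f_1 from 7/3xz² - 32/3xz + 25/3x + 3/16y²z - 7/16yz² + 7/16y → -32/3xz + 25/3x + 3/16y²z - 7/16yz² + 7/16y + 14/3z² - 14/3z
  leading term xz: subtract (32/3)·f_1 from -32/3xz + 25/3x + 3/16y²z - 7/16yz² + 7/16y + 14/3z² - 14/3z → 25/3x + 3/16y²z - 7/16yz² + 7/16y + 14/3z² - 26z + 64/3
  leading term x: subtract (25/6)·f_3 from 25/3x + 3/16y²z - 7/16yz² + 7/16y + 14/3z² - 26z + 64/3 → 3/16y²z - 7/16yz² - 25/2yz + 7/16y + 203/6z² - 26z - 47/6
  leading term y²z: subtract (-y)·g_4 from 3/16y²z - 7/16yz² - 25/2yz + 7/16y + 203/6z² - 26z - 47/6 → -29/2yz + 2y + 203/6z² - 26z - 47/6
  leading term yz: subtract (232/3)·g_4 from -29/2yz + 2y + 203/6z² - 26z - 47/6 → 2y + 386/3z - 386/3
  leading term y: subtract (1)·g_6 from 2y + 386/3z - 386/3 → 0
  remainder 0.

S(f_3,g_4): leading monomials are coprime, so the S-polynomial reduces to 0 (Buchberger's first criterion).
S(f_1,g_5): lcm = xz². S = 9/8xz - ⅛x - 2z² + 2z.
  leading term xz: subtract (-9/8)·f_1 from 9/8xz - ⅛x - 2z² + 2z → -⅛x - 2z² + 17/4z - 9/4
  leading term x: subtract (-1/16)·f_3 from -⅛x - 2z² + 17/4z - 9/4 → 3/16yz - 39/16z² + 17/4z - 29/16
  leading term yz: subtract (-1)·g_4 from 3/16yz - 39/16z² + 17/4z - 29/16 → -2z² + 9/4z - ¼
  leading term z²: subtract (-⅛)·g_5 from -2z² + 9/4z - ¼ → 0
  remainder 0.

S(f_2,g_5): lcm = xz². S = xz - ⅛x.
  leading term xz: subtract (-1)·f_1 from xz - ⅛x → -⅛x + 2z - 2
  leading term x: subtract (-1/16)·f_3 from -⅛x + 2z - 2 → 3/16yz - 7/16z² + 2z - 25/16
  leading term yz: subtract (-1)·g_4 from 3/16yz - 7/16z² + 2z - 25/16 → 0
  remainder 0.

S(f_3,g_5): leading monomials are coprime, so the S-polynomial reduces to 0 (Buchberger's first criterion).
S(g_4,g_5): lcm = yz². S = 9/8yz - ⅛y - 7/3z³ + 32/3z² - 25/3z.
  leading term yz: subtract (-6)·g_4 from 9/8yz - ⅛y - 7/3z³ + 32/3z² - 25/3z → -⅛y - 7/3z³ + 319/24z² - 61/3z + 75/8
  leading term y: subtract (-1/16)·g_6 from -⅛y - 7/3z³ + 319/24z² - 61/3z + 75/8 → -7/3z³ + 319/24z² - 295/24z + 4/3
  leading term z³: subtract (-7/48z)·g_5 from -7/3z³ + 319/24z² - 295/24z + 4/3 → 32/3z² - 12z + 4/3
  leading term z²: subtract (⅔)·g_5 from 32/3z² - 12z + 4/3 → 0
  remainder 0.

S(f_1,g_6): leading monomials are coprime, so the S-polynomial reduces to 0 (Buchberger's first criterion).
S(f_2,g_6): leading monomials are coprime, so the S-polynomial reduces to 0 (Buchberger's first criterion).
S(f_3,g_6): leading monomials are coprime, so the S-polynomial reduces to 0 (Buchberger's first criterion).
S(g_4,g_6): lcm = yz. S = -200/3z² + 75z - 25/3.
  leading term z²: subtract (-25/6)·g_5 from -200/3z² + 75z - 25/3 → 0
  remainder 0.

S(g_5,g_6): leading monomials are coprime, so the S-polynomial reduces to 0 (Buchberger's first criterion).
Every S-polynomial of the final basis reduces to 0, so we have a Gröbner basis.
Inter-reduce: drop elements whose leading term is divisible by another's, tail-reduce, and make monic.

G = {x - 16z + 16, y + 193/3z - 193/3, z² - 9/8z + ⅛}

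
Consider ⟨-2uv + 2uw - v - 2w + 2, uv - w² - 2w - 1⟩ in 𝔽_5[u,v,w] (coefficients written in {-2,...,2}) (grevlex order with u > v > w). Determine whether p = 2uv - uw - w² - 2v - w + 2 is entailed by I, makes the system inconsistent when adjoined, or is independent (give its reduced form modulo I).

First compute the reduced Gröbner basis of I by Buchberger's algorithm.
f_1 = -2uv + 2uw - v - 2w + 2, LT = uv.
f_2 = uv - w² - 2w - 1, LT = uv.

S(f_1,f_2): lcm = uv. S = -uw + w² - 2v - 2w.
  reduce S modulo (f_1, f_2):
  remainder -uw + w² - 2v - 2w ≠ 0; add h_3 = -uw + w² - 2v - 2w to the basis.

S(f_1,h_3): lcm = uvw. S = -uw² + vw² - 2v² + vw + w² - w.
  reduce S modulo (f_1, f_2, h_3):
  remainder vw² - w³ - 2v² - 2vw - 2w² - w ≠ 0; add h_4 = vw² - w³ - 2v² - 2vw - 2w² - w to the basis.

The other S-polynomials (S(f_2,h_3), S(f_1,h_4), S(f_2,h_4), S(h_3,h_4)) all reduce to 0 modulo the current basis, so we have a Gröbner basis.
Inter-reduce: drop elements whose leading term is divisible by another's, tail-reduce, and make monic.
Reduced Gröbner basis: {vw² - w³ - 2v² - 2vw - 2w² - w, uv - w² - 2w - 1, uw - w² + 2v + 2w}.
Label its elements g_1 = vw² - w³ - 2v² - 2vw - 2w² - w, g_2 = uv - w² - 2w - 1, g_3 = uw - w² + 2v + 2w.

Reduce p = 2uv - uw - w² - 2v - w + 2 modulo G:
  leading term uv: subtract (2)·g_2 from 2uv - uw - w² - 2v - w + 2 → -uw + w² - 2v - 2w - 1
  leading term uw: subtract (-1)·g_3 from -uw + w² - 2v - 2w - 1 → -1
  leading term 1: no divisor's leading term divides it; move -1 to the remainder.
  normal form = -1.
The normal form is nonzero, so p ∉ I. Since p minus its normal form lies in I, I + (p) = I + (r) where r = -1; decide whether this ideal is the whole ring.
Here r = -1 is a nonzero constant, hence a unit: 1 ∈ I + (p), the Gröbner basis of I + (p) is {1}, and the enlarged system has no common solution — adjoining p is inconsistent.

Adjoining 2uv - uw - w² - 2v - w + 2 makes the ideal the whole ring: the system is inconsistent.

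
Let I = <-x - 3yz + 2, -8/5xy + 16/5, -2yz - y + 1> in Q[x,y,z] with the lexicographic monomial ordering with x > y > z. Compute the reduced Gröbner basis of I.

G = {x - 4z - 2, y - 8/3z - 1, z^2 + 7/8z}

f_1 = -x - 3yz + 2, LT = x.
f_2 = -8/5xy + 16/5, LT = xy.
f_3 = -2yz - y + 1, LT = yz.

S(f_1,f_2): lcm = xy. S = 3y^2z - 2y + 2.
  leading term y^2z: subtract (-3/2y)·f_3 from 3y^2z - 2y + 2 → -3/2y^2 - 1/2y + 2
  leading term y^2: no divisor's leading term divides it; move -3/2y^2 to the remainder.
  leading term y: no divisor's leading term divides it; move -1/2y to the remainder.
  leading term 1: no divisor's leading term divides it; move 2 to the remainder.
  remainder -3/2y^2 - 1/2y + 2 ≠ 0; add g_4 = -3/2y^2 - 1/2y + 2 to the basis.

S(f_1,f_3): leading monomials are coprime, so the S-polynomial reduces to 0 (Buchberger's first criterion).
S(f_2,f_3): lcm = xyz. S = -1/2xy + 1/2x - 2z.
  leading term xy: subtract (1/2y)·f_1 from -1/2xy + 1/2x - 2z → 1/2x + 3/2y^2z - y - 2z
  leading term x: subtract (-1/2)·f_1 from 1/2x + 3/2y^2z - y - 2z → 3/2y^2z - 3/2yz - y - 2z + 1
  leading term y^2z: subtract (-3/4y)·f_3 from 3/2y^2z - 3/2yz - y - 2z + 1 → -3/4y^2 - 3/2yz - 1/4y - 2z + 1
  leading term y^2: subtract (1/2)·g_4 from -3/4y^2 - 3/2yz - 1/4y - 2z + 1 → -3/2yz - 2z
  leading term yz: subtract (3/4)·f_3 from -3/2yz - 2z → 3/4y - 2z - 3/4
  leading term y: no divisor's leading term divides it; move 3/4y to the remainder.
  leading term z: no divisor's leading term divides it; move -2z to the remainder.
  leading term 1: no divisor's leading term divides it; move -3/4 to the remainder.
  remainder 3/4y - 2z - 3/4 ≠ 0; add g_5 = 3/4y - 2z - 3/4 to the basis.

S(f_1,g_4): leading monomials are coprime, so the S-polynomial reduces to 0 (Buchberger's first criterion).
S(f_2,g_4): lcm = xy^2. S = -1/3xy + 4/3x - 2y.
  leading term xy: subtract (1/3y)·f_1 from -1/3xy + 4/3x - 2y → 4/3x + y^2z - 8/3y
  leading term x: subtract (-4/3)·f_1 from 4/3x + y^2z - 8/3y → y^2z - 4yz - 8/3y + 8/3
  leading term y^2z: subtract (-1/2y)·f_3 from y^2z - 4yz - 8/3y + 8/3 → -1/2y^2 - 4yz - 13/6y + 8/3
  leading term y^2: subtract (1/3)·g_4 from -1/2y^2 - 4yz - 13/6y + 8/3 → -4yz - 2y + 2
  leading term yz: subtract (2)·f_3 from -4yz - 2y + 2 → 0
  remainder 0.

S(f_3,g_4): lcm = y^2z. S = 1/2y^2 - 1/3yz - 1/2y + 4/3z.
  leading term y^2: subtract (-1/3)·g_4 from 1/2y^2 - 1/3yz - 1/2y + 4/3z → -1/3yz - 2/3y + 4/3z + 2/3
  leading term yz: subtract (1/6)·f_3 from -1/3yz - 2/3y + 4/3z + 2/3 → -1/2y + 4/3z + 1/2
  leading term y: subtract (-2/3)·g_5 from -1/2y + 4/3z + 1/2 → 0
  remainder 0.

S(f_1,g_5): leading monomials are coprime, so the S-polynomial reduces to 0 (Buchberger's first criterion).
S(f_2,g_5): lcm = xy. S = 8/3xz + x - 2.
  leading term xz: subtract (-8/3z)·f_1 from 8/3xz + x - 2 → x - 8yz^2 + 16/3z - 2
  leading term x: subtract (-1)·f_1 from x - 8yz^2 + 16/3z - 2 → -8yz^2 - 3yz + 16/3z
  leading term yz^2: subtract (4z)·f_3 from -8yz^2 - 3yz + 16/3z → yz + 4/3z
  leading term yz: subtract (-1/2)·f_3 from yz + 4/3z → -1/2y + 4/3z + 1/2
  leading term y: subtract (-2/3)·g_5 from -1/2y + 4/3z + 1/2 → 0
  remainder 0.

S(f_3,g_5): lcm = yz. S = 1/2y + 8/3z^2 + z - 1/2.
  leading term y: subtract (2/3)·g_5 from 1/2y + 8/3z^2 + z - 1/2 → 8/3z^2 + 7/3z
  leading term z^2: no divisor's leading term divides it; move 8/3z^2 to the remainder.
  leading term z: no divisor's leading term divides it; move 7/3z to the remainder.
  remainder 8/3z^2 + 7/3z ≠ 0; add g_6 = 8/3z^2 + 7/3z to the basis.

S(g_4,g_5): lcm = y^2. S = 8/3yz + 4/3y - 4/3.
  leading term yz: subtract (-4/3)·f_3 from 8/3yz + 4/3y - 4/3 → 0
  remainder 0.

S(f_1,g_6): leading monomials are coprime, so the S-polynomial reduces to 0 (Buchberger's first criterion).
S(f_2,g_6): leading monomials are coprime, so the S-polynomial reduces to 0 (Buchberger's first criterion).
S(f_3,g_6): lcm = yz^2. S = -3/8yz - 1/2z.
  leading term yz: subtract (3/16)·f_3 from -3/8yz - 1/2z → 3/16y - 1/2z - 3/16
  leading term y: subtract (1/4)·g_5 from 3/16y - 1/2z - 3/16 → 0
  remainder 0.

S(g_4,g_6): leading monomials are coprime, so the S-polynomial reduces to 0 (Buchberger's first criterion).
S(g_5,g_6): leading monomials are coprime, so the S-polynomial reduces to 0 (Buchberger's first criterion).
Every S-polynomial of the final basis reduces to 0, so we have a Gröbner basis.
Inter-reduce: drop elements whose leading term is divisible by another's, tail-reduce, and make monic.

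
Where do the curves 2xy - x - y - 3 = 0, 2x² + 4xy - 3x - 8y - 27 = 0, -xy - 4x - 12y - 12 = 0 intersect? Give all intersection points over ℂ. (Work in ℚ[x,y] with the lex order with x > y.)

Compute a lex Gröbner basis by Buchberger's algorithm.
f_1 = 2xy - x - y - 3, LT = xy.
f_2 = 2x² + 4xy - 3x - 8y - 27, LT = x².
f_3 = -xy - 4x - 12y - 12, LT = xy.

S(f_1,f_2): lcm = x²y. S = -½x² - 2xy² + xy - 3/2x + 4y² + 27/2y.
  leading term x²: subtract (-¼)·f_2 from -½x² - 2xy² + xy - 3/2x + 4y² + 27/2y → -2xy² + 2xy - 9/4x + 4y² + 23/2y - 27/4
  leading term xy²: subtract (-y)·f_1 from -2xy² + 2xy - 9/4x + 4y² + 23/2y - 27/4 → xy - 9/4x + 3y² + 17/2y - 27/4
  leading term xy: subtract (½)·f_1 from xy - 9/4x + 3y² + 17/2y - 27/4 → -7/4x + 3y² + 9y - 21/4
  leading term x: no divisor's leading term divides it; move -7/4x to the remainder.
  leading term y²: no divisor's leading term divides it; move 3y² to the remainder.
  leading term y: no divisor's leading term divides it; move 9y to the remainder.
  leading term 1: no divisor's leading term divides it; move -21/4 to the remainder.
  remainder -7/4x + 3y² + 9y - 21/4 ≠ 0; add h_4 = -7/4x + 3y² + 9y - 21/4 to the basis.

S(f_1,f_3): lcm = xy. S = -9/2x - 25/2y - 27/2.
  leading term x: subtract (18/7)·h_4 from -9/2x - 25/2y - 27/2 → -54/7y² - 499/14y
  leading term y²: no divisor's leading term divides it; move -54/7y² to the remainder.
  leading term y: no divisor's leading term divides it; move -499/14y to the remainder.
  remainder -54/7y² - 499/14y ≠ 0; add h_5 = -54/7y² - 499/14y to the basis.

S(f_2,f_3): lcm = x²y. S = -4x² + 2xy² - 27/2xy - 12x - 4y² - 27/2y.
  leading term x²: subtract (-2)·f_2 from -4x² + 2xy² - 27/2xy - 12x - 4y² - 27/2y → 2xy² - 11/2xy - 18x - 4y² - 59/2y - 54
  leading term xy²: subtract (y)·f_1 from 2xy² - 11/2xy - 18x - 4y² - 59/2y - 54 → -9/2xy - 18x - 3y² - 53/2y - 54
  leading term xy: subtract (-9/4)·f_1 from -9/2xy - 18x - 3y² - 53/2y - 54 → -81/4x - 3y² - 115/4y - 243/4
  leading term x: subtract (81/7)·h_4 from -81/4x - 3y² - 115/4y - 243/4 → -264/7y² - 3721/28y
  leading term y²: subtract (44/9)·h_5 from -264/7y² - 3721/28y → 1489/36y
  leading term y: no divisor's leading term divides it; move 1489/36y to the remainder.
  remainder 1489/36y ≠ 0; add h_6 = 1489/36y to the basis.

S(f_1,h_4): lcm = xy. S = -½x + 12/7y³ + 36/7y² - 7/2y - 3/2.
  leading term x: subtract (2/7)·h_4 from -½x + 12/7y³ + 36/7y² - 7/2y - 3/2 → 12/7y³ + 30/7y² - 85/14y
  leading term y³: subtract (-2/9y)·h_5 from 12/7y³ + 30/7y² - 85/14y → -229/63y² - 85/14y
  leading term y²: subtract (229/486)·h_5 from -229/63y² - 85/14y → 10423/972y
  leading term y: subtract (7/27)·h_6 from 10423/972y → 0
  remainder 0.

S(f_2,h_4): lcm = x². S = 12/7xy² + 50/7xy - 9/2x - 4y - 27/2.
  leading term xy²: subtract (6/7y)·f_1 from 12/7xy² + 50/7xy - 9/2x - 4y - 27/2 → 8xy - 9/2x + 6/7y² - 10/7y - 27/2
  leading term xy: subtract (4)·f_1 from 8xy - 9/2x + 6/7y² - 10/7y - 27/2 → -½x + 6/7y² + 18/7y - 3/2
  leading term x: subtract (2/7)·h_4 from -½x + 6/7y² + 18/7y - 3/2 → 0
  remainder 0.

S(f_3,h_4): lcm = xy. S = 4x + 12/7y³ + 36/7y² + 9y + 12.
  leading term x: subtract (-16/7)·h_4 from 4x + 12/7y³ + 36/7y² + 9y + 12 → 12/7y³ + 12y² + 207/7y
  leading term y³: subtract (-2/9y)·h_5 from 12/7y³ + 12y² + 207/7y → 257/63y² + 207/7y
  leading term y²: subtract (-257/486)·h_5 from 257/63y² + 207/7y → 10423/972y
  leading term y: subtract (7/27)·h_6 from 10423/972y → 0
  remainder 0.

S(f_1,h_5): lcm = xy². S = -553/108xy - ½y² - 3/2y.
  leading term xy: subtract (-553/216)·f_1 from -553/108xy - ½y² - 3/2y → -553/216x - ½y² - 877/216y - 553/72
  leading term x: subtract (79/54)·h_4 from -553/216x - ½y² - 877/216y - 553/72 → -44/9y² - 3721/216y
  leading term y²: subtract (154/243)·h_5 from -44/9y² - 3721/216y → 10423/1944y
  leading term y: subtract (7/54)·h_6 from 10423/1944y → 0
  remainder 0.

S(f_2,h_5): leading monomials are coprime, so the S-polynomial reduces to 0 (Buchberger's first criterion).
S(f_3,h_5): lcm = xy². S = -67/108xy + 12y² + 12y.
  leading term xy: subtract (-67/216)·f_1 from -67/108xy + 12y² + 12y → -67/216x + 12y² + 2525/216y - 67/72
  leading term x: subtract (67/378)·h_4 from -67/216x + 12y² + 2525/216y - 67/72 → 1445/126y² + 15263/1512y
  leading term y²: subtract (-1445/972)·h_5 from 1445/126y² + 15263/1512y → -10423/243y
  leading term y: subtract (-28/27)·h_6 from -10423/243y → 0
  remainder 0.

S(h_4,h_5): leading monomials are coprime, so the S-polynomial reduces to 0 (Buchberger's first criterion).
S(f_1,h_6): lcm = xy. S = -½x - ½y - 3/2.
  leading term x: subtract (2/7)·h_4 from -½x - ½y - 3/2 → -6/7y² - 43/14y
  leading term y²: subtract (1/9)·h_5 from -6/7y² - 43/14y → 8/9y
  leading term y: subtract (32/1489)·h_6 from 8/9y → 0
  remainder 0.

S(f_2,h_6): leading monomials are coprime, so the S-polynomial reduces to 0 (Buchberger's first criterion).
S(f_3,h_6): lcm = xy. S = 4x + 12y + 12.
  leading term x: subtract (-16/7)·h_4 from 4x + 12y + 12 → 48/7y² + 228/7y
  leading term y²: subtract (-8/9)·h_5 from 48/7y² + 228/7y → 8/9y
  leading term y: subtract (32/1489)·h_6 from 8/9y → 0
  remainder 0.

S(h_4,h_6): leading monomials are coprime, so the S-polynomial reduces to 0 (Buchberger's first criterion).
S(h_5,h_6): lcm = y². S = 499/108y.
  leading term y: subtract (499/4467)·h_6 from 499/108y → 0
  remainder 0.

Every S-polynomial of the final basis reduces to 0, so we have a Gröbner basis.
Inter-reduce: drop elements whose leading term is divisible by another's, tail-reduce, and make monic.
Reduced Gröbner basis: {x + 3, y}.

From the last basis element, y = 0, so y takes values in {0}. Each choice, substituted upward through the basis, yields the corresponding point(s) of the solution set.
  y = 0: the earlier basis element becomes x + 3 = 0, giving x = -3 — point (-3, 0).
Each listed point satisfies every original equation (direct substitution).

{(-3, 0)}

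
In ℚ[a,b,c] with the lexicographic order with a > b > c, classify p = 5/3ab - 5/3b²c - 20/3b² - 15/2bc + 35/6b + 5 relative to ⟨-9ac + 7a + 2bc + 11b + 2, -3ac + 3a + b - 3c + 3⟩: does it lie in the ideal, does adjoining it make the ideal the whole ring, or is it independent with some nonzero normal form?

First compute the reduced Gröbner basis of I by Buchberger's algorithm.
f_1 = -9ac + 7a + 2bc + 11b + 2, LT = ac.
f_2 = -3ac + 3a + b - 3c + 3, LT = ac.

S(f_1,f_2): lcm = ac. S = 2/9a - 2/9bc - 8/9b - c + 7/9.
  reduce S modulo (f_1, f_2):
  remainder 2/9a - 2/9bc - 8/9b - c + 7/9 ≠ 0; add h_3 = 2/9a - 2/9bc - 8/9b - c + 7/9 to the basis.

S(f_1,h_3): lcm = ac. S = -7/9a + bc² + 34/9bc - 11/9b + 9/2c² - 7/2c - 2/9.
  reduce S modulo (f_1, f_2, h_3):
  remainder bc² + 3bc - 13/3b + 9/2c² - 7c + 5/2 ≠ 0; add h_4 = bc² + 3bc - 13/3b + 9/2c² - 7c + 5/2 to the basis.

The other S-polynomials (S(f_2,h_3), S(f_1,h_4), S(f_2,h_4), S(h_3,h_4)) all reduce to 0 modulo the current basis, so we have a Gröbner basis.
Inter-reduce: drop elements whose leading term is divisible by another's, tail-reduce, and make monic.
Reduced Gröbner basis: {a - bc - 4b - 9/2c + 7/2, bc² + 3bc - 13/3b + 9/2c² - 7c + 5/2}.
Label its elements g_1 = a - bc - 4b - 9/2c + 7/2, g_2 = bc² + 3bc - 13/3b + 9/2c² - 7c + 5/2.

Reduce p = 5/3ab - 5/3b²c - 20/3b² - 15/2bc + 35/6b + 5 modulo G:
  leading term ab: subtract (5/3b)·g_1 from 5/3ab - 5/3b²c - 20/3b² - 15/2bc + 35/6b + 5 → 5
  leading term 1: no divisor's leading term divides it; move 5 to the remainder.
  normal form = 5.
The normal form is nonzero, so p ∉ I. Since p minus its normal form lies in I, I + (p) = I + (r) where r = 5; decide whether this ideal is the whole ring.
Here r = 5 is a nonzero constant, hence a unit: 1 ∈ I + (p), the Gröbner basis of I + (p) is {1}, and the enlarged system has no common solution — adjoining p is inconsistent.

Adjoining 5/3ab - 5/3b²c - 20/3b² - 15/2bc + 35/6b + 5 makes the ideal the whole ring: the system is inconsistent.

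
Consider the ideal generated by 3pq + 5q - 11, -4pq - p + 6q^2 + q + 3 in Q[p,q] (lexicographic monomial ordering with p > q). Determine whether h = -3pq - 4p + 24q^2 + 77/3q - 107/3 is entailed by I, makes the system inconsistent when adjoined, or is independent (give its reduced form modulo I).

First compute the reduced Gröbner basis of I by Buchberger's algorithm.
f_1 = 3pq + 5q - 11, LT = pq.
f_2 = -4pq - p + 6q^2 + q + 3, LT = pq.

S(f_1,f_2): lcm = pq. S = -1/4p + 3/2q^2 + 23/12q - 35/12.
  leading term p: no divisor's leading term divides it; move -1/4p to the remainder.
  leading term q^2: no divisor's leading term divides it; move 3/2q^2 to the remainder.
  leading term q: no divisor's leading term divides it; move 23/12q to the remainder.
  leading term 1: no divisor's leading term divides it; move -35/12 to the remainder.
  remainder -1/4p + 3/2q^2 + 23/12q - 35/12 ≠ 0; add k_3 = -1/4p + 3/2q^2 + 23/12q - 35/12 to the basis.

S(f_1,k_3): lcm = pq. S = 6q^3 + 23/3q^2 - 10q - 11/3.
  leading term q^3: no divisor's leading term divides it; move 6q^3 to the remainder.
  leading term q^2: no divisor's leading term divides it; move 23/3q^2 to the remainder.
  leading term q: no divisor's leading term divides it; move -10q to the remainder.
  leading term 1: no divisor's leading term divides it; move -11/3 to the remainder.
  remainder 6q^3 + 23/3q^2 - 10q - 11/3 ≠ 0; add k_4 = 6q^3 + 23/3q^2 - 10q - 11/3 to the basis.

The other S-polynomials (S(f_2,k_3), S(f_1,k_4), S(f_2,k_4), S(k_3,k_4)) all reduce to 0 modulo the current basis, so we have a Gröbner basis.
Inter-reduce: drop elements whose leading term is divisible by another's, tail-reduce, and make monic.
Reduced Gröbner basis: {p - 6q^2 - 23/3q + 35/3, q^3 + 23/18q^2 - 5/3q - 11/18}.
Label its elements g_1 = p - 6q^2 - 23/3q + 35/3, g_2 = q^3 + 23/18q^2 - 5/3q - 11/18.

Reduce h = -3pq - 4p + 24q^2 + 77/3q - 107/3 modulo G:
  leading term pq: subtract (-3q)·g_1 from -3pq - 4p + 24q^2 + 77/3q - 107/3 → -4p - 18q^3 + q^2 + 182/3q - 107/3
  leading term p: subtract (-4)·g_1 from -4p - 18q^3 + q^2 + 182/3q - 107/3 → -18q^3 - 23q^2 + 30q + 11
  leading term q^3: subtract (-18)·g_2 from -18q^3 - 23q^2 + 30q + 11 → 0
  normal form = 0.
Since the normal form is 0, h ∈ I.

-3pq - 4p + 24q^2 + 77/3q - 107/3 lies in I (it reduces to 0).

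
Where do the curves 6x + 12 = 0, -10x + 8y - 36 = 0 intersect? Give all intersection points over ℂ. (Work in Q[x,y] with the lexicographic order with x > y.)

Compute a lex Gröbner basis by Buchberger's algorithm.
f_1 = 6x + 12, LT = x.
f_2 = -10x + 8y - 36, LT = x.

S(f_1,f_2): lcm = x. S = \tfrac{4}{5}y - \tfrac{8}{5}.
  reduce S modulo (f_1, f_2):
  remainder \tfrac{4}{5}y - \tfrac{8}{5} ≠ 0; add h_3 = \tfrac{4}{5}y - \tfrac{8}{5} to the basis.

The other S-polynomials (S(f_1,h_3), S(f_2,h_3)) all reduce to 0 modulo the current basis, so we have a Gröbner basis.
Inter-reduce: drop elements whose leading term is divisible by another's, tail-reduce, and make monic.
Reduced Gröbner basis: {x + 2, y - 2}.

Since the basis is lex-ordered, y - 2 is univariate in y. Its roots are {2}. Back-substituting each root into the other basis elements fixes the other coordinates.
  y = 2: the earlier basis element becomes x + 2 = 0, giving x = -2 — point (-2, 2).

{(-2, 2)}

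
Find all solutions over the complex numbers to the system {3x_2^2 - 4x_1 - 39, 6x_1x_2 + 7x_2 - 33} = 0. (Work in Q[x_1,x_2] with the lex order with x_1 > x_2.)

Compute a lex Gröbner basis by Buchberger's algorithm.
f_1 = -4x_1 + 3x_2^2 - 39, LT = x_1.
f_2 = 6x_1x_2 + 7x_2 - 33, LT = x_1x_2.

S(f_1,f_2): lcm = x_1x_2. S = -3/4x_2^3 + 103/12x_2 + 11/2.
  reduce S modulo (f_1, f_2):
  remainder -3/4x_2^3 + 103/12x_2 + 11/2 ≠ 0; add h_3 = -3/4x_2^3 + 103/12x_2 + 11/2 to the basis.

The other S-polynomials (S(f_1,h_3), S(f_2,h_3)) all reduce to 0 modulo the current basis, so we have a Gröbner basis.
Inter-reduce: drop elements whose leading term is divisible by another's, tail-reduce, and make monic.
Reduced Gröbner basis: {x_1 - 3/4x_2^2 + 39/4, x_2^3 - 103/9x_2 - 22/3}.

Elimination: the polynomial x_2^3 - 103/9x_2 - 22/3 lies in the elimination ideal for x_2, so x_2 ∈ {-3, -2/3, 11/3}. For each such x_2, the remaining basis elements (now univariate) give the rest of the solution.
  x_2 = -3: the earlier basis element becomes x_1 + 3 = 0, giving x_1 = -3 — point (-3, -3).
  x_2 = -2/3: the earlier basis element becomes x_1 + 113/12 = 0, giving x_1 = -113/12 — point (-113/12, -2/3).
  x_2 = 11/3: the earlier basis element becomes x_1 - 1/3 = 0, giving x_1 = 1/3 — point (1/3, 11/3).

{(-3, -3), (-113/12, -2/3), (1/3, 11/3)}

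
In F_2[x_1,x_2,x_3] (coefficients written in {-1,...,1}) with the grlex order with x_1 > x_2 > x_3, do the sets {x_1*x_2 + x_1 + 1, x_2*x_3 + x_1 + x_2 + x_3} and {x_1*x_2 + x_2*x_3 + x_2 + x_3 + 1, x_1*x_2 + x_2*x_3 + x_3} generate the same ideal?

Equality of ideals is decidable: compute both reduced Gröbner bases (unique for the ordering) and check whether they agree.
Buchberger on the first generating set:
f_1 = x_1*x_2 + x_1 + 1, LT = x_1*x_2.
f_2 = x_2*x_3 + x_1 + x_2 + x_3, LT = x_2*x_3.

S(f_1,f_2): lcm = x_1*x_2*x_3. S = x_1**2 + x_1*x_2 + x_3.
  leading term x_1**2: no divisor's leading term divides it; move x_1**2 to the remainder.
  leading term x_1*x_2: subtract (1)·f_1 from x_1*x_2 + x_3 → x_1 + x_3 + 1
  leading term x_1: no divisor's leading term divides it; move x_1 to the remainder.
  leading term x_3: no divisor's leading term divides it; move x_3 to the remainder.
  leading term 1: no divisor's leading term divides it; move 1 to the remainder.
  remainder x_1**2 + x_1 + x_3 + 1 ≠ 0; add g_3 = x_1**2 + x_1 + x_3 + 1 to the basis.

S(f_1,g_3): lcm = x_1**2*x_2. S = x_1**2 + x_1*x_2 + x_2*x_3 + x_1 + x_2.
  leading term x_1**2: subtract (1)·g_3 from x_1**2 + x_1*x_2 + x_2*x_3 + x_1 + x_2 → x_1*x_2 + x_2*x_3 + x_2 + x_3 + 1
  leading term x_1*x_2: subtract (1)·f_1 from x_1*x_2 + x_2*x_3 + x_2 + x_3 + 1 → x_2*x_3 + x_1 + x_2 + x_3
  leading term x_2*x_3: subtract (1)·f_2 from x_2*x_3 + x_1 + x_2 + x_3 → 0
  remainder 0.

S(f_2,g_3): leading monomials are coprime, so the S-polynomial reduces to 0 (Buchberger's first criterion).
Every S-polynomial of the final basis reduces to 0, so we have a Gröbner basis.
Inter-reduce: drop elements whose leading term is divisible by another's, tail-reduce, and make monic.
Reduced Gröbner basis: {x_1**2 + x_1 + x_3 + 1, x_1*x_2 + x_1 + 1, x_2*x_3 + x_1 + x_2 + x_3}.

Buchberger on the second generating set:
h_1 = x_1*x_2 + x_2*x_3 + x_2 + x_3 + 1, LT = x_1*x_2.
h_2 = x_1*x_2 + x_2*x_3 + x_3, LT = x_1*x_2.

S(h_1,h_2): lcm = x_1*x_2. S = x_2 + 1.
  leading term x_2: no divisor's leading term divides it; move x_2 to the remainder.
  leading term 1: no divisor's leading term divides it; move 1 to the remainder.
  remainder x_2 + 1 ≠ 0; add k_3 = x_2 + 1 to the basis.

S(h_1,k_3): lcm = x_1*x_2. S = x_2*x_3 + x_1 + x_2 + x_3 + 1.
  leading term x_2*x_3: subtract (x_3)·k_3 from x_2*x_3 + x_1 + x_2 + x_3 + 1 → x_1 + x_2 + 1
  leading term x_1: no divisor's leading term divides it; move x_1 to the remainder.
  leading term x_2: subtract (1)·k_3 from x_2 + 1 → 0
  remainder x_1 ≠ 0; add k_4 = x_1 to the basis.

S(h_2,k_3): lcm = x_1*x_2. S = x_2*x_3 + x_1 + x_3.
  leading term x_2*x_3: subtract (x_3)·k_3 from x_2*x_3 + x_1 + x_3 → x_1
  leading term x_1: subtract (1)·k_4 from x_1 → 0
  remainder 0.

S(h_1,k_4): lcm = x_1*x_2. S = x_2*x_3 + x_2 + x_3 + 1.
  leading term x_2*x_3: subtract (x_3)·k_3 from x_2*x_3 + x_2 + x_3 + 1 → x_2 + 1
  leading term x_2: subtract (1)·k_3 from x_2 + 1 → 0
  remainder 0.

S(h_2,k_4): lcm = x_1*x_2. S = x_2*x_3 + x_3.
  leading term x_2*x_3: subtract (x_3)·k_3 from x_2*x_3 + x_3 → 0
  remainder 0.

S(k_3,k_4): leading monomials are coprime, so the S-polynomial reduces to 0 (Buchberger's first criterion).
Every S-polynomial of the final basis reduces to 0, so we have a Gröbner basis.
Inter-reduce: drop elements whose leading term is divisible by another's, tail-reduce, and make monic.
Reduced Gröbner basis: {x_1, x_2 + 1}.

These differ, so the ideals are not equal.

No, the ideals differ.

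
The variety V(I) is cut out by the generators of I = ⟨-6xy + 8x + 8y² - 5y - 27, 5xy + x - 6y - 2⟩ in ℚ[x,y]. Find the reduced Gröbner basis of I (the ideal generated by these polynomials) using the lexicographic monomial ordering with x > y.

This is the nonlinear analogue of row-reducing a linear system.

f_1 = -6xy + 8x + 8y² - 5y - 27, LT = xy.
f_2 = 5xy + x - 6y - 2, LT = xy.

S(f_1,f_2): lcm = xy. S = -23/15x - 4/3y² + 61/30y + 49/10.
  reduce S modulo (f_1, f_2):
  remainder -23/15x - 4/3y² + 61/30y + 49/10 ≠ 0; add g_3 = -23/15x - 4/3y² + 61/30y + 49/10 to the basis.

S(f_1,g_3): lcm = xy. S = -4/3x - 20/23y³ - 1/138y² + 278/69y + 9/2.
  reduce S modulo (f_1, f_2, g_3):
  remainder -20/23y³ + 53/46y² + 52/23y + 11/46 ≠ 0; add g_4 = -20/23y³ + 53/46y² + 52/23y + 11/46 to the basis.

The other S-polynomials (S(f_2,g_3), S(f_1,g_4), S(f_2,g_4), S(g_3,g_4)) all reduce to 0 modulo the current basis, so we have a Gröbner basis.
Inter-reduce: drop elements whose leading term is divisible by another's, tail-reduce, and make monic.

G = {x + 20/23y² - 61/46y - 147/46, y³ - 53/40y² - 13/5y - 11/40}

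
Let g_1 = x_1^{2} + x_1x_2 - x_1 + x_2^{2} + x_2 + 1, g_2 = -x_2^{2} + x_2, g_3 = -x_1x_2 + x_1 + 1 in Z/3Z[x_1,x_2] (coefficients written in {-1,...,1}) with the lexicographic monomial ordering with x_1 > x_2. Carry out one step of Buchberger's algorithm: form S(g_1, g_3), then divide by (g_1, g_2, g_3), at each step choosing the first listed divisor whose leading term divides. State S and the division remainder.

S(g_1, g_3) = x_1^{2} + x_1x_2^{2} - x_1x_2 + x_1 + x_2^{3} + x_2^{2} + x_2; remainder on division = x_1 + x_2 + 1.

lcm(LM(g_1), LM(g_3)) = x_1^{2}x_2.
S = (lcm/LT(g_1))·g_1 − (lcm/LT(g_3))·g_3 = x_1^{2} + x_1x_2^{2} - x_1x_2 + x_1 + x_2^{3} + x_2^{2} + x_2.
Reduce S modulo (g_1, g_2, g_3) in that order:
  leading term x_1^{2}: subtract (1)·g_1 from x_1^{2} + x_1x_2^{2} - x_1x_2 + x_1 + x_2^{3} + x_2^{2} + x_2 → x_1x_2^{2} + x_1x_2 - x_1 + x_2^{3} - 1
  leading term x_1x_2^{2}: subtract (-x_1)·g_2 from x_1x_2^{2} + x_1x_2 - x_1 + x_2^{3} - 1 → -x_1x_2 - x_1 + x_2^{3} - 1
  leading term x_1x_2: subtract (1)·g_3 from -x_1x_2 - x_1 + x_2^{3} - 1 → x_1 + x_2^{3} + 1
  leading term x_1: no divisor's leading term divides it; move x_1 to the remainder.
  leading term x_2^{3}: subtract (-x_2)·g_2 from x_2^{3} + 1 → x_2^{2} + 1
  leading term x_2^{2}: subtract (-1)·g_2 from x_2^{2} + 1 → x_2 + 1
  leading term x_2: no divisor's leading term divides it; move x_2 to the remainder.
  leading term 1: no divisor's leading term divides it; move 1 to the remainder.
The remainder x_1 + x_2 + 1 is nonzero, so it would be added as the next basis element.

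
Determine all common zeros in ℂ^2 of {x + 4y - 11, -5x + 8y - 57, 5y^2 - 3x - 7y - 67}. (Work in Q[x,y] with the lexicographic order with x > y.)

Compute a lex Gröbner basis by Buchberger's algorithm.
f_1 = x + 4y - 11, LT = x.
f_2 = -5x + 8y - 57, LT = x.
f_3 = -3x + 5y^2 - 7y - 67, LT = x.

S(f_1,f_2): lcm = x. S = 28/5y - 112/5.
  leading term y: no divisor's leading term divides it; move 28/5y to the remainder.
  leading term 1: no divisor's leading term divides it; move -112/5 to the remainder.
  remainder 28/5y - 112/5 ≠ 0; add h_4 = 28/5y - 112/5 to the basis.

The other S-polynomials (S(f_1,f_3), S(f_2,f_3), S(f_1,h_4), S(f_2,h_4), S(f_3,h_4)) all reduce to 0 modulo the current basis, so we have a Gröbner basis.
Inter-reduce: drop elements whose leading term is divisible by another's, tail-reduce, and make monic.
Reduced Gröbner basis: {x + 5, y - 4}.

A lex Gröbner basis eliminates variables successively. Here y - 4 depends only on y, with roots {4}; lifting each root through the earlier basis elements recovers the full solutions.
  y = 4: the earlier basis element becomes x + 5 = 0, giving x = -5 — point (-5, 4).
Each listed point satisfies every original equation (direct substitution).

{(-5, 4)}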